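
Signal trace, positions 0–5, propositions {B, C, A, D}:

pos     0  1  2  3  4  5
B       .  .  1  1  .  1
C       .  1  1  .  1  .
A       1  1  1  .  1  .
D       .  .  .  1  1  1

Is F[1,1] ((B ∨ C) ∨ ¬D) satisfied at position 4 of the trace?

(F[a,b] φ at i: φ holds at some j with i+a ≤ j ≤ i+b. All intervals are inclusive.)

Yes

Check ((B ∨ C) ∨ ¬D) at each j in [5,5]:
  j=5: true
Found at j=5 → formula holds.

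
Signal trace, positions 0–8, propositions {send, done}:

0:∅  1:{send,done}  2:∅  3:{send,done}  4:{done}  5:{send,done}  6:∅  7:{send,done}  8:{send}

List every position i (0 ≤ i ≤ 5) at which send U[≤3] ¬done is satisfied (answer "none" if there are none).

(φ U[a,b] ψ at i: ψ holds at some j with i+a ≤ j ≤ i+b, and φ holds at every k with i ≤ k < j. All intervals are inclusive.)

Evaluate at each i in [0,5]:
  i=0: ✓ (rhs at j=0)
  i=1: ✓ (rhs at j=2; lhs holds on [1,1])
  i=2: ✓ (rhs at j=2)
  i=3: ✗ (lhs fails at k=4 before rhs at j=6)
  i=4: ✗ (lhs fails at k=4 before rhs at j=6)
  i=5: ✓ (rhs at j=6; lhs holds on [5,5])

0, 1, 2, 5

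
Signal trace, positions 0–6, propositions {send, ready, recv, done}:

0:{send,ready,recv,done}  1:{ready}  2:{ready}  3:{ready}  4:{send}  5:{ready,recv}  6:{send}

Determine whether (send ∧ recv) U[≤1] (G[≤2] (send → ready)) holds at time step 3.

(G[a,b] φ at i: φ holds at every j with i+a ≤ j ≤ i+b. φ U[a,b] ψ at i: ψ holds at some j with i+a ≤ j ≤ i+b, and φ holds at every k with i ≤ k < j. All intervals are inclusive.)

False

Need some j in [3,4] with G[≤2] (send → ready), and (send ∧ recv) at every k in [3,j-1].
  j=3: G[≤2] (send → ready) — fails at 4.
  j=4: G[≤2] (send → ready) — fails at 4.
No j in the window works → until fails.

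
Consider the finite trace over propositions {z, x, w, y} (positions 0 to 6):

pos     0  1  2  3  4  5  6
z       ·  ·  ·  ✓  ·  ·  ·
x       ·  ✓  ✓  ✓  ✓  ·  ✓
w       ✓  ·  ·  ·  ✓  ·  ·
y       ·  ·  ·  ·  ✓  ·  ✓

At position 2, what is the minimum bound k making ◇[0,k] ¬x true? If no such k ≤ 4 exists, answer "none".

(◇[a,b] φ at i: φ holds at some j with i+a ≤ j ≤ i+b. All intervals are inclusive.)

Scan j = 2,3,… for ¬x:
  j=2: fails
  j=3: fails
  j=4: fails
  j=5: holds
First hit at j=5, so smallest k = 5-2 = 3.

3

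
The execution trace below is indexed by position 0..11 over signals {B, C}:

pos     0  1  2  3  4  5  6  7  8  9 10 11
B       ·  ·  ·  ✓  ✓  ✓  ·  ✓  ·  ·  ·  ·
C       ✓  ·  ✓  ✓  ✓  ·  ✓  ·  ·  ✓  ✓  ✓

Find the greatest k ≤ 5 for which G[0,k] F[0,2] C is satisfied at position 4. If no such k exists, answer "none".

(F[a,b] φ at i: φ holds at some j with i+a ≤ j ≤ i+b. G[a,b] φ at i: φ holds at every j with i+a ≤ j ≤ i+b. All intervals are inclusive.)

F[0,2] C must hold from j=4 onward; find where it first fails.
  j=4: holds
  j=5: holds
  j=6: holds
  j=7: holds
  j=8: holds
  j=9: holds
Holds through j=9; largest k = 5.

5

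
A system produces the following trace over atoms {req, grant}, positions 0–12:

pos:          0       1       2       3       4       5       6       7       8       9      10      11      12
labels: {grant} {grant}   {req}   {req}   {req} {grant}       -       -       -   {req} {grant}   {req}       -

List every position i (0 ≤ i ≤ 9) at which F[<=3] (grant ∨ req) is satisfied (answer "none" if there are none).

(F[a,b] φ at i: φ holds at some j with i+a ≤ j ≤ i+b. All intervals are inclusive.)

Evaluate at each i in [0,9]:
  i=0: ✓ (witness j=0)
  i=1: ✓ (witness j=1)
  i=2: ✓ (witness j=2)
  i=3: ✓ (witness j=3)
  i=4: ✓ (witness j=4)
  i=5: ✓ (witness j=5)
  i=6: ✓ (witness j=9)
  i=7: ✓ (witness j=9)
  i=8: ✓ (witness j=9)
  i=9: ✓ (witness j=9)

0, 1, 2, 3, 4, 5, 6, 7, 8, 9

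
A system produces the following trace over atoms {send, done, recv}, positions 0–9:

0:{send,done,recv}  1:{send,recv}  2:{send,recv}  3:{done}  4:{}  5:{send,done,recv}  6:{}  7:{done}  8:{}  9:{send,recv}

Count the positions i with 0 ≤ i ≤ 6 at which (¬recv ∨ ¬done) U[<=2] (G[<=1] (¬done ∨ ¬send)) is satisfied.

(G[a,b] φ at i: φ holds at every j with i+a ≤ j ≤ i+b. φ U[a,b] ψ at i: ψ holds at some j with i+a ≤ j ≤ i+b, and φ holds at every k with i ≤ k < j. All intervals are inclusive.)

Evaluate at each i in [0,6]:
  i=0: ✗ (lhs fails at k=0 before rhs at j=1)
  i=1: ✓ (rhs at j=1)
  i=2: ✓ (rhs at j=2)
  i=3: ✓ (rhs at j=3)
  i=4: ✗ (lhs fails at k=5 before rhs at j=6)
  i=5: ✗ (lhs fails at k=5 before rhs at j=6)
  i=6: ✓ (rhs at j=6)
Positions where it holds: {1, 2, 3, 6} → 4.

4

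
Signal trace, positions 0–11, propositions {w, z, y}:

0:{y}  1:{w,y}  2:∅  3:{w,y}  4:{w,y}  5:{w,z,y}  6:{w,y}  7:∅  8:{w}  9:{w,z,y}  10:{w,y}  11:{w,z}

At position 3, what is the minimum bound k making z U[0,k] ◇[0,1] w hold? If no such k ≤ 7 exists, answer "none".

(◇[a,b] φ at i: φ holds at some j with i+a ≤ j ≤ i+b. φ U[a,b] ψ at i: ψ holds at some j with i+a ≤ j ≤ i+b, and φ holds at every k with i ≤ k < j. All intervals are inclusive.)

0

Need earliest j ≥ 3 with ◇[0,1] w, and z at every k in [3,j-1].
  j=3: rhs holds (empty prefix). k = 0.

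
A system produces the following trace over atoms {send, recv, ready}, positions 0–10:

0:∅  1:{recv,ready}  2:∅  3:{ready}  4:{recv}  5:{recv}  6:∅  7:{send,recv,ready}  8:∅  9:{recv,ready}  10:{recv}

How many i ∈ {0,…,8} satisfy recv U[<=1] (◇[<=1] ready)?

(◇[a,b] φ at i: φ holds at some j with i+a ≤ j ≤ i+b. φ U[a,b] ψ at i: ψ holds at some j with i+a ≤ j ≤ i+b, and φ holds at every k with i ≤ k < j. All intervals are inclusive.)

8

Evaluate at each i in [0,8]:
  i=0: ✓ (rhs at j=0)
  i=1: ✓ (rhs at j=1)
  i=2: ✓ (rhs at j=2)
  i=3: ✓ (rhs at j=3)
  i=4: ✗ (no rhs in [4,5])
  i=5: ✓ (rhs at j=6; lhs holds on [5,5])
  i=6: ✓ (rhs at j=6)
  i=7: ✓ (rhs at j=7)
  i=8: ✓ (rhs at j=8)
Positions where it holds: {0, 1, 2, 3, 5, 6, 7, 8} → 8.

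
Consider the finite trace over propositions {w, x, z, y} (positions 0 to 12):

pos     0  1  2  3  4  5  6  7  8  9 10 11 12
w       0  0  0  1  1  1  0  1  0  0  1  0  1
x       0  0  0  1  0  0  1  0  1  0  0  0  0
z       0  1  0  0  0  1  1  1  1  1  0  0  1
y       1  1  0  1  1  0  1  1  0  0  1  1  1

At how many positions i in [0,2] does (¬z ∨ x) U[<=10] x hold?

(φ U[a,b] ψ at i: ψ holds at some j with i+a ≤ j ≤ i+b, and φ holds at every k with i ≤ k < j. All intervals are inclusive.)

Evaluate at each i in [0,2]:
  i=0: ✗ (lhs fails at k=1 before rhs at j=3)
  i=1: ✗ (lhs fails at k=1 before rhs at j=3)
  i=2: ✓ (rhs at j=3; lhs holds on [2,2])
Positions where it holds: {2} → 1.

1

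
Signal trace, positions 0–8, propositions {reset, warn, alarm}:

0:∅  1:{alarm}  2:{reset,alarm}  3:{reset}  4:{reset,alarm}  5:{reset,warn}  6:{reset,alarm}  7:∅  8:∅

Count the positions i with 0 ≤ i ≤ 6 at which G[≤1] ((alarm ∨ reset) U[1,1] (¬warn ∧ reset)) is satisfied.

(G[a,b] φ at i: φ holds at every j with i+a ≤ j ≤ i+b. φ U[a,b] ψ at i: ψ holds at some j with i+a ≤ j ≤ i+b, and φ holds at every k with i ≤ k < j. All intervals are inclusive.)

Evaluate at each i in [0,6]:
  i=0: ✗ (fails at j=0)
  i=1: ✓ (all of [1,2])
  i=2: ✓ (all of [2,3])
  i=3: ✗ (fails at j=4)
  i=4: ✗ (fails at j=4)
  i=5: ✗ (fails at j=6)
  i=6: ✗ (fails at j=6)
Positions where it holds: {1, 2} → 2.

2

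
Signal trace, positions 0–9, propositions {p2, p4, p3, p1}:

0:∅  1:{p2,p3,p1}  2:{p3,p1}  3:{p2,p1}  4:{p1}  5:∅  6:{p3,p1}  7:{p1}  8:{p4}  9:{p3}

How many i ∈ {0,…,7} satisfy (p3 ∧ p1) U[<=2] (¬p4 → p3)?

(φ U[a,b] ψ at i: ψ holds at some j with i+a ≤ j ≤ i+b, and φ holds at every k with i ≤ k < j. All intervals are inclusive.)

3

Evaluate at each i in [0,7]:
  i=0: ✗ (lhs fails at k=0 before rhs at j=1)
  i=1: ✓ (rhs at j=1)
  i=2: ✓ (rhs at j=2)
  i=3: ✗ (no rhs in [3,5])
  i=4: ✗ (lhs fails at k=4 before rhs at j=6)
  i=5: ✗ (lhs fails at k=5 before rhs at j=6)
  i=6: ✓ (rhs at j=6)
  i=7: ✗ (lhs fails at k=7 before rhs at j=8)
Positions where it holds: {1, 2, 6} → 3.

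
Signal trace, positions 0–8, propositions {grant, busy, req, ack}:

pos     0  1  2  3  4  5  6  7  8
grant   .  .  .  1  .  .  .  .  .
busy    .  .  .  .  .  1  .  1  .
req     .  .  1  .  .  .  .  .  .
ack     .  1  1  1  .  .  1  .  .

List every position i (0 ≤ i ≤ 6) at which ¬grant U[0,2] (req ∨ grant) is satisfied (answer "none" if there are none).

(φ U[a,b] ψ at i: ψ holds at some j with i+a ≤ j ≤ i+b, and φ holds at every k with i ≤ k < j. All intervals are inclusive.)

0, 1, 2, 3

Evaluate at each i in [0,6]:
  i=0: ✓ (rhs at j=2; lhs holds on [0,1])
  i=1: ✓ (rhs at j=2; lhs holds on [1,1])
  i=2: ✓ (rhs at j=2)
  i=3: ✓ (rhs at j=3)
  i=4: ✗ (no rhs in [4,6])
  i=5: ✗ (no rhs in [5,7])
  i=6: ✗ (no rhs in [6,8])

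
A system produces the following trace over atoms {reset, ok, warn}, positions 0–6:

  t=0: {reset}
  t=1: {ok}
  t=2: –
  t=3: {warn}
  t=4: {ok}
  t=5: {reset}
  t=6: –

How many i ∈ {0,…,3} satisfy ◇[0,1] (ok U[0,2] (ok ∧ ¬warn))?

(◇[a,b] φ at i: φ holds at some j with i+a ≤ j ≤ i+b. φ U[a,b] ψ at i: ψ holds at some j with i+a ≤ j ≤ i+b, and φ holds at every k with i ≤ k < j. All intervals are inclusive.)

3

Evaluate at each i in [0,3]:
  i=0: ✓ (witness j=1)
  i=1: ✓ (witness j=1)
  i=2: ✗ (none in [2,3])
  i=3: ✓ (witness j=4)
Positions where it holds: {0, 1, 3} → 3.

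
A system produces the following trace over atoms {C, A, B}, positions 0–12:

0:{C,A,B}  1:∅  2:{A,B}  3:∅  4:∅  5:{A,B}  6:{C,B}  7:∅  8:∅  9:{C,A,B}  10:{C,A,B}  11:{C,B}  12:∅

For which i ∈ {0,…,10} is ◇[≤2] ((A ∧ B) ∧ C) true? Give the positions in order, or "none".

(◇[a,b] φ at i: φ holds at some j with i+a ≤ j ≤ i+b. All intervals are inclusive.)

0, 7, 8, 9, 10

Evaluate at each i in [0,10]:
  i=0: ✓ (witness j=0)
  i=1: ✗ (none in [1,3])
  i=2: ✗ (none in [2,4])
  i=3: ✗ (none in [3,5])
  i=4: ✗ (none in [4,6])
  i=5: ✗ (none in [5,7])
  i=6: ✗ (none in [6,8])
  i=7: ✓ (witness j=9)
  i=8: ✓ (witness j=9)
  i=9: ✓ (witness j=9)
  i=10: ✓ (witness j=10)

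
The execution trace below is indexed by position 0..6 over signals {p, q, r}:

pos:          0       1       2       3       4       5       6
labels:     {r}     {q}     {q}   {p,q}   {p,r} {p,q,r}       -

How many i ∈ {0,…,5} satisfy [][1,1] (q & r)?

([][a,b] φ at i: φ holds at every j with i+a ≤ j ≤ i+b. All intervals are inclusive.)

1

Evaluate at each i in [0,5]:
  i=0: ✗ (fails at j=1)
  i=1: ✗ (fails at j=2)
  i=2: ✗ (fails at j=3)
  i=3: ✗ (fails at j=4)
  i=4: ✓ (all of [5,5])
  i=5: ✗ (fails at j=6)
Positions where it holds: {4} → 1.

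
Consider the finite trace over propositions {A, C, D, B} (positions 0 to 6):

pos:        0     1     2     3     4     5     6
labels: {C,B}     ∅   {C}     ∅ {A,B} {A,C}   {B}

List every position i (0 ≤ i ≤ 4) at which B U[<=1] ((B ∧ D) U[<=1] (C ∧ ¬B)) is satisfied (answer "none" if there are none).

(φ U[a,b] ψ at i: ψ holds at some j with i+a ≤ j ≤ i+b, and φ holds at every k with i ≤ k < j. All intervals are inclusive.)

2, 4

Evaluate at each i in [0,4]:
  i=0: ✗ (no rhs in [0,1])
  i=1: ✗ (lhs fails at k=1 before rhs at j=2)
  i=2: ✓ (rhs at j=2)
  i=3: ✗ (no rhs in [3,4])
  i=4: ✓ (rhs at j=5; lhs holds on [4,4])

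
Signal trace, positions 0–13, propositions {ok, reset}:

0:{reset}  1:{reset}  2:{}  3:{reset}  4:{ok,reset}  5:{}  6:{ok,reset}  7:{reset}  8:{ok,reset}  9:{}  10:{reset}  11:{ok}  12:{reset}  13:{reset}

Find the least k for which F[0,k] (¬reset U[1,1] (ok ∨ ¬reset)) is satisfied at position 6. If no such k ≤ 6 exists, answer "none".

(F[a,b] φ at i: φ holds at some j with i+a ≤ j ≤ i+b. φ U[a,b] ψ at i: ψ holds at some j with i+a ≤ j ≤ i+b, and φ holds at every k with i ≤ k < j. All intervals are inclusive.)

none

Scan j = 6,7,… for (¬reset U[1,1] (ok ∨ ¬reset)):
  j=6: fails
  j=7: fails
  j=8: fails
  j=9: fails
  j=10: fails
  j=11: fails
  j=12: fails
No j in [6,12] satisfies it → none.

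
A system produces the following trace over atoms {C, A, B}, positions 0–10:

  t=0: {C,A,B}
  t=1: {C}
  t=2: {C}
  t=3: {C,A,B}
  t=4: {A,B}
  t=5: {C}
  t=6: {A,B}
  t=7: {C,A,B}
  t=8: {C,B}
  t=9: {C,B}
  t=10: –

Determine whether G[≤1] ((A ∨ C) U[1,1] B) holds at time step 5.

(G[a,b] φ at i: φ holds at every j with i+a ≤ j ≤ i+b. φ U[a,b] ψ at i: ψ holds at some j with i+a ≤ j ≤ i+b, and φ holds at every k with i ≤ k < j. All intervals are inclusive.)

Check ((A ∨ C) U[1,1] B) at every j in [5,6]:
  j=5: holds
  j=6: holds
All positions satisfy it → formula holds.

True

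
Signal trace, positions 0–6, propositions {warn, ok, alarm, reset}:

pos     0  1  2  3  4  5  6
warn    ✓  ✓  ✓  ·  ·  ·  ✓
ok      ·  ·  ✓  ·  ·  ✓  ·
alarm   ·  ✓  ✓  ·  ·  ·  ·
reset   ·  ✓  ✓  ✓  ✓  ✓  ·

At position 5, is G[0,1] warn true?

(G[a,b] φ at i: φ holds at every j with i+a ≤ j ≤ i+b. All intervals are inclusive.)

Check warn at every j in [5,6]:
  j=5: false
  j=6: true
Fails at j=5 → formula fails.

Does not hold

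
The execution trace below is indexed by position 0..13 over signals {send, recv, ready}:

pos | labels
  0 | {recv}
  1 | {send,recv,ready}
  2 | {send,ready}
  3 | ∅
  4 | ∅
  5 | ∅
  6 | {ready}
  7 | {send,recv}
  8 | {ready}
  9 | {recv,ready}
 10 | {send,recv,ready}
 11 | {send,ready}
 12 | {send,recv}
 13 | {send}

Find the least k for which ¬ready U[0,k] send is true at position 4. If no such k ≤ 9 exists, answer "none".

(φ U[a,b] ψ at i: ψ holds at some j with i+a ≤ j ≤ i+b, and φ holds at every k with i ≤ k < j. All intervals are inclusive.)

Need earliest j ≥ 4 with send, and ¬ready at every k in [4,j-1].
  j=4: rhs fails.
  j=5: rhs fails.
  j=6: rhs fails.
  j=7: rhs holds but lhs fails at k=6.
  j=8: rhs fails.
  j=9: rhs fails.
  j=10: rhs holds but lhs fails at k=6.
  j=11: rhs holds but lhs fails at k=6.
  j=12: rhs holds but lhs fails at k=6.
  j=13: rhs holds but lhs fails at k=6.
No witness within the range → none.

none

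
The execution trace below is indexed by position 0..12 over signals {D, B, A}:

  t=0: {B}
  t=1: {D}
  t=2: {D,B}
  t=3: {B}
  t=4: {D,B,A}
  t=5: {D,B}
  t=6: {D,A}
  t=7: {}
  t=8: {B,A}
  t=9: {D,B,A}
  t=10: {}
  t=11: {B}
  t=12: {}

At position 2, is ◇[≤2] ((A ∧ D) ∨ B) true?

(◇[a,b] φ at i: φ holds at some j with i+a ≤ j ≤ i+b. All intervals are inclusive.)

Yes

Check ((A ∧ D) ∨ B) at each j in [2,4]:
  j=2: true
  j=3: true
  j=4: true
Found at j=2 → formula holds.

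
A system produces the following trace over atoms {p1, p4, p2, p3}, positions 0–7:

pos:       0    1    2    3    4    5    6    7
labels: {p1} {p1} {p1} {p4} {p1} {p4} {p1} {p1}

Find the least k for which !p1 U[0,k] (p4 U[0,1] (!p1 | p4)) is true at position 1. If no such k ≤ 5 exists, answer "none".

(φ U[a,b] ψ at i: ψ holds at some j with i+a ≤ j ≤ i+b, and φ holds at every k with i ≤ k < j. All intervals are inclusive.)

none

Need earliest j ≥ 1 with (p4 U[0,1] (!p1 | p4)), and !p1 at every k in [1,j-1].
  j=1: rhs fails.
  j=2: rhs fails.
  j=3: rhs holds but lhs fails at k=1.
  j=4: rhs fails.
  j=5: rhs holds but lhs fails at k=1.
  j=6: rhs fails.
No witness within the range → none.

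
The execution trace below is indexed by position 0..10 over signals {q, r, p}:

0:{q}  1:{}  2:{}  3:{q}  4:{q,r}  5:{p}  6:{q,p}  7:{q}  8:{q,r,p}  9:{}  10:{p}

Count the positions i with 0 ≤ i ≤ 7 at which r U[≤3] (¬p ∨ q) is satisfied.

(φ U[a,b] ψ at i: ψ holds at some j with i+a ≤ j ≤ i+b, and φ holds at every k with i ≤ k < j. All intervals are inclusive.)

7

Evaluate at each i in [0,7]:
  i=0: ✓ (rhs at j=0)
  i=1: ✓ (rhs at j=1)
  i=2: ✓ (rhs at j=2)
  i=3: ✓ (rhs at j=3)
  i=4: ✓ (rhs at j=4)
  i=5: ✗ (lhs fails at k=5 before rhs at j=6)
  i=6: ✓ (rhs at j=6)
  i=7: ✓ (rhs at j=7)
Positions where it holds: {0, 1, 2, 3, 4, 6, 7} → 7.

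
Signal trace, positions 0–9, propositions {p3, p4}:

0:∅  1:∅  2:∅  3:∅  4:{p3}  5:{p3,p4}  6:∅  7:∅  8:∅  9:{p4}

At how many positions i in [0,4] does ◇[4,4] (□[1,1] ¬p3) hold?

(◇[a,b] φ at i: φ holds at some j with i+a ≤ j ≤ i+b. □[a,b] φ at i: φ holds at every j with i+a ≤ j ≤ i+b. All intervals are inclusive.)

Evaluate at each i in [0,4]:
  i=0: ✗ (none in [4,4])
  i=1: ✓ (witness j=5)
  i=2: ✓ (witness j=6)
  i=3: ✓ (witness j=7)
  i=4: ✓ (witness j=8)
Positions where it holds: {1, 2, 3, 4} → 4.

4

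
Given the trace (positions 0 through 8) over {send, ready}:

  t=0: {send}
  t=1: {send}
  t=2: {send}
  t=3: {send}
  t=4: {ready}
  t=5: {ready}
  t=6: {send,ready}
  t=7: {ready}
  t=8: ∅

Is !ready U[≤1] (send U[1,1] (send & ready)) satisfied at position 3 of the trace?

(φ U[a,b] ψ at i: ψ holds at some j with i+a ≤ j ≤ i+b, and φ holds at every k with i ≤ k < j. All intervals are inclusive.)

False

Need some j in [3,4] with (send U[1,1] (send & ready)), and !ready at every k in [3,j-1].
  j=3: (send U[1,1] (send & ready)) — fails.
  j=4: (send U[1,1] (send & ready)) — fails.
No j in the window works → until fails.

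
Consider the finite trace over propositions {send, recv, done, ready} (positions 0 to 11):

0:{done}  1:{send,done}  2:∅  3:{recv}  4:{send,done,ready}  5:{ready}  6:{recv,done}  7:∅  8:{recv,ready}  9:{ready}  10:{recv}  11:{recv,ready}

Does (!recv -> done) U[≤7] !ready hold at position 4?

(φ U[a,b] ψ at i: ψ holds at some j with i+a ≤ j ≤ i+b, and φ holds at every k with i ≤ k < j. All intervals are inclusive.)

Does not hold

Need some j in [4,11] with !ready, and (!recv -> done) at every k in [4,j-1].
  j=4: !ready false.
  j=5: !ready false.
  j=6: !ready holds, but (!recv -> done) fails at k=5 → not this j.
  j=7: !ready holds, but (!recv -> done) fails at k=5 → not this j.
  j=8: !ready false.
  j=9: !ready false.
  j=10: !ready holds, but (!recv -> done) fails at k=5 → not this j.
  j=11: !ready false.
No j in the window works → until fails.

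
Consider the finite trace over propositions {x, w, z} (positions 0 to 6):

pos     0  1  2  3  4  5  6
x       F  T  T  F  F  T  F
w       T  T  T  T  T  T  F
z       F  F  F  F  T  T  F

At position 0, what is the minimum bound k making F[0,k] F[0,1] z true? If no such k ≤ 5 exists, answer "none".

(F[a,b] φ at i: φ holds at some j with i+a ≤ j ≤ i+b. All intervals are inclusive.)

Scan j = 0,1,… for F[0,1] z:
  j=0: fails
  j=1: fails
  j=2: fails
  j=3: holds
First hit at j=3, so smallest k = 3-0 = 3.

3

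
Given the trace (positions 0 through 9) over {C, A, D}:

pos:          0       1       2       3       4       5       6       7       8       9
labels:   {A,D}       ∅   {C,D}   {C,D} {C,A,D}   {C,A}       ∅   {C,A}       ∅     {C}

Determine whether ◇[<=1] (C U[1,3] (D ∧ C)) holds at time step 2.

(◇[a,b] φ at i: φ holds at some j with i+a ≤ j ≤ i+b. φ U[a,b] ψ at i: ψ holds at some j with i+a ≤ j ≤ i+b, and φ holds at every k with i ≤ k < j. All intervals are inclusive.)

Check (C U[1,3] (D ∧ C)) at each j in [2,3]:
  j=2: holds
  j=3: holds
Found at j=2 → formula holds.

Holds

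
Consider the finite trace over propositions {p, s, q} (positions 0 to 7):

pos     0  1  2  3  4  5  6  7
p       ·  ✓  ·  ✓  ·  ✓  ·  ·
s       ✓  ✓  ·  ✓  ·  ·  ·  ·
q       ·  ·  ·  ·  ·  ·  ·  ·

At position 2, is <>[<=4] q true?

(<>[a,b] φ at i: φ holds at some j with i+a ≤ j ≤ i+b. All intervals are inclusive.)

Check q at each j in [2,6]:
  j=2: false
  j=3: false
  j=4: false
  j=5: false
  j=6: false
No position in the window satisfies it → formula fails.

False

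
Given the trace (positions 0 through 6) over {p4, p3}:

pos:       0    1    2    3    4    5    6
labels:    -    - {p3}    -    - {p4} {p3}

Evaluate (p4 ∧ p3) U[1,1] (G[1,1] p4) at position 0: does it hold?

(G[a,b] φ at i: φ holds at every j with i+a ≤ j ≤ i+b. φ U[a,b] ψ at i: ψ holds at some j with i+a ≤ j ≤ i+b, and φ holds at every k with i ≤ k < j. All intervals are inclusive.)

Need some j in [1,1] with G[1,1] p4, and (p4 ∧ p3) at every k in [0,j-1].
  j=1: G[1,1] p4 — fails at 2.
No j in the window works → until fails.

No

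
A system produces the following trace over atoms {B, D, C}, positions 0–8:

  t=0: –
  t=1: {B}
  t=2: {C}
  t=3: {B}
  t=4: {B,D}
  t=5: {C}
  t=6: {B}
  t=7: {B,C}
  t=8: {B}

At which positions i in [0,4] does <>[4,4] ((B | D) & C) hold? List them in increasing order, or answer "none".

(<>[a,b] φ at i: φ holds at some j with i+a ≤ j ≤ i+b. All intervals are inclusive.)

Evaluate at each i in [0,4]:
  i=0: ✗ (none in [4,4])
  i=1: ✗ (none in [5,5])
  i=2: ✗ (none in [6,6])
  i=3: ✓ (witness j=7)
  i=4: ✗ (none in [8,8])

3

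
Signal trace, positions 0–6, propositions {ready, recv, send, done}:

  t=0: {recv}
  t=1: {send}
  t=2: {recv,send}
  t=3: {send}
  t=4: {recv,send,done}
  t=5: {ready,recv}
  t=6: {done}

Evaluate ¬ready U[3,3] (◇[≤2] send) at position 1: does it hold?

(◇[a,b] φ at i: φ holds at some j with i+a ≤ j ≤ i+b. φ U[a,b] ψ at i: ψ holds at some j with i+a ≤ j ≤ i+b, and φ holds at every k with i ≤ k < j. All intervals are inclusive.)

Holds

Need some j in [4,4] with ◇[≤2] send, and ¬ready at every k in [1,j-1].
  j=4: ◇[≤2] send holds; ¬ready holds at every k in [1,3] → satisfied.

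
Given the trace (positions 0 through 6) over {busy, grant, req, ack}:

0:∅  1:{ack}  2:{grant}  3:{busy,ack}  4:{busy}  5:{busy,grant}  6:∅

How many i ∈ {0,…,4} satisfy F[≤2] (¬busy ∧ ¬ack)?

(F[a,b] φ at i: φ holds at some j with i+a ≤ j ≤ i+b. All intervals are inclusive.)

Evaluate at each i in [0,4]:
  i=0: ✓ (witness j=0)
  i=1: ✓ (witness j=2)
  i=2: ✓ (witness j=2)
  i=3: ✗ (none in [3,5])
  i=4: ✓ (witness j=6)
Positions where it holds: {0, 1, 2, 4} → 4.

4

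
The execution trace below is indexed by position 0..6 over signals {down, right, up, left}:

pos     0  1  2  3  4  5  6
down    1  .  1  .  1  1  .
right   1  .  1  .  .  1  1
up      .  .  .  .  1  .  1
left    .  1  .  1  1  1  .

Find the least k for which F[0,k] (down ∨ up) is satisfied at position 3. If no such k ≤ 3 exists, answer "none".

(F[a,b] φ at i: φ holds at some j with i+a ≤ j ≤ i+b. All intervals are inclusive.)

1

Scan j = 3,4,… for (down ∨ up):
  j=3: fails
  j=4: holds
First hit at j=4, so smallest k = 4-3 = 1.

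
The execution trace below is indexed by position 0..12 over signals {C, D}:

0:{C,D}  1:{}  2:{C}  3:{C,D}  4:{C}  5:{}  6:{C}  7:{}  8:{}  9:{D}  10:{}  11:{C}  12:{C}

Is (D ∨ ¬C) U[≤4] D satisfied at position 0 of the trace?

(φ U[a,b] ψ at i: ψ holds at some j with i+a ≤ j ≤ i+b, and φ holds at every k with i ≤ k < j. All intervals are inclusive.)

Yes

Need some j in [0,4] with D, and (D ∨ ¬C) at every k in [0,j-1].
  j=0: D holds; no prefix to check → satisfied.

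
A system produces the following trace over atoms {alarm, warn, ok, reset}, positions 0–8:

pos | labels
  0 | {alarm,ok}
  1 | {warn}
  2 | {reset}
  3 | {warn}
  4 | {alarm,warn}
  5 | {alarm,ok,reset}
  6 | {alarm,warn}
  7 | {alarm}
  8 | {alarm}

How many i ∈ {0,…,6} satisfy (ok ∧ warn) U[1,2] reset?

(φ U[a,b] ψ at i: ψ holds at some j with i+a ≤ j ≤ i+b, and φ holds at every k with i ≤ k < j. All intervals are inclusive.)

Evaluate at each i in [0,6]:
  i=0: ✗ (lhs fails at k=0 before rhs at j=2)
  i=1: ✗ (lhs fails at k=1 before rhs at j=2)
  i=2: ✗ (no rhs in [3,4])
  i=3: ✗ (lhs fails at k=3 before rhs at j=5)
  i=4: ✗ (lhs fails at k=4 before rhs at j=5)
  i=5: ✗ (no rhs in [6,7])
  i=6: ✗ (no rhs in [7,8])
Positions where it holds: {} → 0.

0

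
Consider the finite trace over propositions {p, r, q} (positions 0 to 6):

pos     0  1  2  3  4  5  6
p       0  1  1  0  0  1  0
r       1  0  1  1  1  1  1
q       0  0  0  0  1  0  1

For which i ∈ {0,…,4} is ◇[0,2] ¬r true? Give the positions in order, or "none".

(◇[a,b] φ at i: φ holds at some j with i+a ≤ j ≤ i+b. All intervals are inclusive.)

Evaluate at each i in [0,4]:
  i=0: ✓ (witness j=1)
  i=1: ✓ (witness j=1)
  i=2: ✗ (none in [2,4])
  i=3: ✗ (none in [3,5])
  i=4: ✗ (none in [4,6])

0, 1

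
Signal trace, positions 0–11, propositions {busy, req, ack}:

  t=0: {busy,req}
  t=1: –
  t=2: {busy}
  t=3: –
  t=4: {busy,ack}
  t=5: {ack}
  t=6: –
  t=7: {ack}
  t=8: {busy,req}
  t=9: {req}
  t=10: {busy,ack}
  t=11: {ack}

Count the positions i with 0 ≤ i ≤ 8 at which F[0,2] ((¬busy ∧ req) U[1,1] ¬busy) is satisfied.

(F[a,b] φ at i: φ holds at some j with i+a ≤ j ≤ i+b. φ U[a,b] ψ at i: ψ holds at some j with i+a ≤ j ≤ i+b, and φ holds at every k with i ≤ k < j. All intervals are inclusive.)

Evaluate at each i in [0,8]:
  i=0: ✗ (none in [0,2])
  i=1: ✗ (none in [1,3])
  i=2: ✗ (none in [2,4])
  i=3: ✗ (none in [3,5])
  i=4: ✗ (none in [4,6])
  i=5: ✗ (none in [5,7])
  i=6: ✗ (none in [6,8])
  i=7: ✗ (none in [7,9])
  i=8: ✗ (none in [8,10])
Positions where it holds: {} → 0.

0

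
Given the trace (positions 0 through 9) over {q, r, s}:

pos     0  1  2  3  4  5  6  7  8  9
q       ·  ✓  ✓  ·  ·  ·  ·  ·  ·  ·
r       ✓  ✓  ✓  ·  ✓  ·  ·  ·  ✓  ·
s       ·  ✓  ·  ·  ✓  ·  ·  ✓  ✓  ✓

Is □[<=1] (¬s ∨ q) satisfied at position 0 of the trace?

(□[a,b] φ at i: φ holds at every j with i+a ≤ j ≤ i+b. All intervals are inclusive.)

Check (¬s ∨ q) at every j in [0,1]:
  j=0: true
  j=1: true
All positions satisfy it → formula holds.

Holds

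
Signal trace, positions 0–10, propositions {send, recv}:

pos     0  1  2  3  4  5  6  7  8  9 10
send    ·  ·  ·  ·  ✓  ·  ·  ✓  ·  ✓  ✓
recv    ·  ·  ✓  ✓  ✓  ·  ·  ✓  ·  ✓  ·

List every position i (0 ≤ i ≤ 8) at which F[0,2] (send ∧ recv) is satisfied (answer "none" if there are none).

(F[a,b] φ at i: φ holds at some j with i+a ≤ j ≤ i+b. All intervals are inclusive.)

Evaluate at each i in [0,8]:
  i=0: ✗ (none in [0,2])
  i=1: ✗ (none in [1,3])
  i=2: ✓ (witness j=4)
  i=3: ✓ (witness j=4)
  i=4: ✓ (witness j=4)
  i=5: ✓ (witness j=7)
  i=6: ✓ (witness j=7)
  i=7: ✓ (witness j=7)
  i=8: ✓ (witness j=9)

2, 3, 4, 5, 6, 7, 8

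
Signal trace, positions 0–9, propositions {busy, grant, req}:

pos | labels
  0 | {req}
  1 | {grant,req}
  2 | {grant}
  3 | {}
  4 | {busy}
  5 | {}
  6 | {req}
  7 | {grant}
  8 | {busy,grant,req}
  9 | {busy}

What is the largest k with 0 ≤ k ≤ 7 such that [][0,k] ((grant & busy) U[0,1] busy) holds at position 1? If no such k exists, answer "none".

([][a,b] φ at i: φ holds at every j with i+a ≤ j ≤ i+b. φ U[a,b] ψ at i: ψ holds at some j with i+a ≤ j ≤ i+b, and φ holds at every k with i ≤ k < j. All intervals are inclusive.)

none

((grant & busy) U[0,1] busy) must hold from j=1 onward; find where it first fails.
  j=1: fails → no k works.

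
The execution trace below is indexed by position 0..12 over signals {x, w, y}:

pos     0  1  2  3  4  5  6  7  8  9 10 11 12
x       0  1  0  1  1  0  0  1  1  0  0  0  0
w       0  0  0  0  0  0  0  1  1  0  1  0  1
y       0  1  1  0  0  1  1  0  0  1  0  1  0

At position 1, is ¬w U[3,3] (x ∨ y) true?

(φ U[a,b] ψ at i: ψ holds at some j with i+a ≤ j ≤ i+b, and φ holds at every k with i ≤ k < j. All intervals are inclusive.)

True

Need some j in [4,4] with (x ∨ y), and ¬w at every k in [1,j-1].
  j=4: (x ∨ y) holds; ¬w holds at every k in [1,3] → satisfied.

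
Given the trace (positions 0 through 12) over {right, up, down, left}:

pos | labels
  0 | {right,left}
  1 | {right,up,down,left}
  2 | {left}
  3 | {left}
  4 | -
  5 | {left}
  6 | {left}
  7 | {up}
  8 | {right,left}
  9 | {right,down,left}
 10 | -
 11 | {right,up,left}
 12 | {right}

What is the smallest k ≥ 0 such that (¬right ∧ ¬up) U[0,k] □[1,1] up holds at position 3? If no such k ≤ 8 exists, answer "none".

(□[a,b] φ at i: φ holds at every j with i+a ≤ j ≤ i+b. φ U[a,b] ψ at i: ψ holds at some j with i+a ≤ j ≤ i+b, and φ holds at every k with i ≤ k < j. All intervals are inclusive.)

Need earliest j ≥ 3 with □[1,1] up, and (¬right ∧ ¬up) at every k in [3,j-1].
  j=3: rhs fails.
  j=4: rhs fails.
  j=5: rhs fails.
  j=6: rhs holds; lhs holds on [3,5]. k = 3.

3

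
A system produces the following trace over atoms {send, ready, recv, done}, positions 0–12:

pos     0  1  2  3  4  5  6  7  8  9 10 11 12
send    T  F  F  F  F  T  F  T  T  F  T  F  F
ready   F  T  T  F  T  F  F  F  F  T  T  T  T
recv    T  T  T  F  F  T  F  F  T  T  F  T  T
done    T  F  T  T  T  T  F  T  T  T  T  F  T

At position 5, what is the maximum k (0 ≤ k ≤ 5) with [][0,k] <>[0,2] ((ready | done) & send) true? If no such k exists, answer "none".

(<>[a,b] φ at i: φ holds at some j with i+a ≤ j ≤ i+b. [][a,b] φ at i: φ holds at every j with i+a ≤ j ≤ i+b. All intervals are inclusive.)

<>[0,2] ((ready | done) & send) must hold from j=5 onward; find where it first fails.
  j=5: holds
  j=6: holds
  j=7: holds
  j=8: holds
  j=9: holds
  j=10: holds
Holds through j=10; largest k = 5.

5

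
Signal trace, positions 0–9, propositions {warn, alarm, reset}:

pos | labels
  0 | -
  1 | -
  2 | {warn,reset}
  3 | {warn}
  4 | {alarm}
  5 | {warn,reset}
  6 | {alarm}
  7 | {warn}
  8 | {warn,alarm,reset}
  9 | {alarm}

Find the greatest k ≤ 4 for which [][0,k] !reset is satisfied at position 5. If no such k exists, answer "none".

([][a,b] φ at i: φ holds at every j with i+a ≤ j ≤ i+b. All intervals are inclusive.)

none

!reset must hold from j=5 onward; find where it first fails.
  j=5: fails → no k works.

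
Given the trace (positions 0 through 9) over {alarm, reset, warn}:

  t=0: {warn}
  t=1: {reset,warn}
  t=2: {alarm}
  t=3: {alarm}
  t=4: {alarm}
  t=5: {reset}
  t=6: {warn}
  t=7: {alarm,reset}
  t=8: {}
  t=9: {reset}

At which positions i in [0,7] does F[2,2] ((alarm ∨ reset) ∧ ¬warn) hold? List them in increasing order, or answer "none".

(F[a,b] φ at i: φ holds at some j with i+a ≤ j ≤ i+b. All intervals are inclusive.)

0, 1, 2, 3, 5, 7

Evaluate at each i in [0,7]:
  i=0: ✓ (witness j=2)
  i=1: ✓ (witness j=3)
  i=2: ✓ (witness j=4)
  i=3: ✓ (witness j=5)
  i=4: ✗ (none in [6,6])
  i=5: ✓ (witness j=7)
  i=6: ✗ (none in [8,8])
  i=7: ✓ (witness j=9)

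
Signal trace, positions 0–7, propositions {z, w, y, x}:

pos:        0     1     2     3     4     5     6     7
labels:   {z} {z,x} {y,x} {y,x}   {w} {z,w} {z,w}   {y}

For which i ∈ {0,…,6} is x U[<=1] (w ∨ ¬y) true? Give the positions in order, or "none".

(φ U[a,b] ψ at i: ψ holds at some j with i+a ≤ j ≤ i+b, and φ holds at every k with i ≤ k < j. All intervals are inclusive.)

0, 1, 3, 4, 5, 6

Evaluate at each i in [0,6]:
  i=0: ✓ (rhs at j=0)
  i=1: ✓ (rhs at j=1)
  i=2: ✗ (no rhs in [2,3])
  i=3: ✓ (rhs at j=4; lhs holds on [3,3])
  i=4: ✓ (rhs at j=4)
  i=5: ✓ (rhs at j=5)
  i=6: ✓ (rhs at j=6)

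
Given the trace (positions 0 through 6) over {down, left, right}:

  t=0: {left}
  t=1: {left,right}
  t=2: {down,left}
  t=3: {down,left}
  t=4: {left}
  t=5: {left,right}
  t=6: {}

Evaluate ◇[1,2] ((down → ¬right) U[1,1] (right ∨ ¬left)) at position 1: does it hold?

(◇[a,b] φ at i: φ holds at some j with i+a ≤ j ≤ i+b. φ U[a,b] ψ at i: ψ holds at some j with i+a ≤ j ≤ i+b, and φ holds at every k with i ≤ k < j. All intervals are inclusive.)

Does not hold

Check ((down → ¬right) U[1,1] (right ∨ ¬left)) at each j in [2,3]:
  j=2: fails
  j=3: fails
No position in the window satisfies it → formula fails.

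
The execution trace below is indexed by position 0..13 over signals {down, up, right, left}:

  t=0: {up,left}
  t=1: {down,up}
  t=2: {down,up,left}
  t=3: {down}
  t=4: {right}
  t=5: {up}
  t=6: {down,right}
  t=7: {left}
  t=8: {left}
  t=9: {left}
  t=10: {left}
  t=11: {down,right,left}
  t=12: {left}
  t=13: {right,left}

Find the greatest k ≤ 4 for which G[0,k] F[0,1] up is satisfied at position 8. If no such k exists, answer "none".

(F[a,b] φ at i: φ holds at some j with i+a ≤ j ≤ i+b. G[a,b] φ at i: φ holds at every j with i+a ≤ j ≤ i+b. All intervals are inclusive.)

F[0,1] up must hold from j=8 onward; find where it first fails.
  j=8: fails → no k works.

none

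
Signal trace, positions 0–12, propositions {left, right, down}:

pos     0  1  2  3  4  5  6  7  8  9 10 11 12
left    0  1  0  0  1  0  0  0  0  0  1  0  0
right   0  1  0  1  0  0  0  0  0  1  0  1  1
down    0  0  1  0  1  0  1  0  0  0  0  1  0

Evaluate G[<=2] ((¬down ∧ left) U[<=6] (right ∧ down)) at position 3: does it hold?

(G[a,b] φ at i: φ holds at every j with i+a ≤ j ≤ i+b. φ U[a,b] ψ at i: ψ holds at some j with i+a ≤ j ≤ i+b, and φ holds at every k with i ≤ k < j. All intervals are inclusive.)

False

Check ((¬down ∧ left) U[<=6] (right ∧ down)) at every j in [3,5]:
  j=3: fails
  j=4: fails
  j=5: fails
Fails at j=3 → formula fails.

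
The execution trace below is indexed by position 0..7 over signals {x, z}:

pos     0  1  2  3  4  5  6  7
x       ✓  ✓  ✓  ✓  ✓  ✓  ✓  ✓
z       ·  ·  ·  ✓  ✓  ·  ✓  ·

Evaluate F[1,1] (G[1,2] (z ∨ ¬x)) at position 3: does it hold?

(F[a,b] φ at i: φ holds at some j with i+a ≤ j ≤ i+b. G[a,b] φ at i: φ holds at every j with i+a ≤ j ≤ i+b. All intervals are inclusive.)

False

Check G[1,2] (z ∨ ¬x) at each j in [4,4]:
  j=4: fails at 5
No position in the window satisfies it → formula fails.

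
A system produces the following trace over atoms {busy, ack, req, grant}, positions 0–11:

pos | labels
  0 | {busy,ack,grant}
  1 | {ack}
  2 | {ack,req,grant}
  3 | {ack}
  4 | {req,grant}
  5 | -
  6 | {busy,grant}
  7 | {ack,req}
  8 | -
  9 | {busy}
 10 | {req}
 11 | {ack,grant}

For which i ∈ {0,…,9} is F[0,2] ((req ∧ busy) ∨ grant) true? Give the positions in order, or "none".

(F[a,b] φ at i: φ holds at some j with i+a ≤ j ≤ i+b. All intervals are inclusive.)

Evaluate at each i in [0,9]:
  i=0: ✓ (witness j=0)
  i=1: ✓ (witness j=2)
  i=2: ✓ (witness j=2)
  i=3: ✓ (witness j=4)
  i=4: ✓ (witness j=4)
  i=5: ✓ (witness j=6)
  i=6: ✓ (witness j=6)
  i=7: ✗ (none in [7,9])
  i=8: ✗ (none in [8,10])
  i=9: ✓ (witness j=11)

0, 1, 2, 3, 4, 5, 6, 9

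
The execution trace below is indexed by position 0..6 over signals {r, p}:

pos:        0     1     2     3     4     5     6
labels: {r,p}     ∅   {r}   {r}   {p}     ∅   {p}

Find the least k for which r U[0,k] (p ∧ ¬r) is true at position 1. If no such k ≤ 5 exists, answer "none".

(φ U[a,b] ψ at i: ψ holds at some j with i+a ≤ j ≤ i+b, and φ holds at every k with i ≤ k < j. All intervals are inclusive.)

none

Need earliest j ≥ 1 with (p ∧ ¬r), and r at every k in [1,j-1].
  j=1: rhs fails.
  j=2: rhs fails.
  j=3: rhs fails.
  j=4: rhs holds but lhs fails at k=1.
  j=5: rhs fails.
  j=6: rhs holds but lhs fails at k=1.
No witness within the range → none.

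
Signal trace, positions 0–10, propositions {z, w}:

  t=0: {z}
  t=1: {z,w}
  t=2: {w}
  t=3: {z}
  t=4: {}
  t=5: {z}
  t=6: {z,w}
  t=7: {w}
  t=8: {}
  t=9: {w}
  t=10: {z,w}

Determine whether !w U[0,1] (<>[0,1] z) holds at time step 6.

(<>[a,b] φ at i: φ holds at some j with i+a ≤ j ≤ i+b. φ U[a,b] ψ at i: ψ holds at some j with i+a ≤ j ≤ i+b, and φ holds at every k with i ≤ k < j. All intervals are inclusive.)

Need some j in [6,7] with <>[0,1] z, and !w at every k in [6,j-1].
  j=6: <>[0,1] z holds; no prefix to check → satisfied.

True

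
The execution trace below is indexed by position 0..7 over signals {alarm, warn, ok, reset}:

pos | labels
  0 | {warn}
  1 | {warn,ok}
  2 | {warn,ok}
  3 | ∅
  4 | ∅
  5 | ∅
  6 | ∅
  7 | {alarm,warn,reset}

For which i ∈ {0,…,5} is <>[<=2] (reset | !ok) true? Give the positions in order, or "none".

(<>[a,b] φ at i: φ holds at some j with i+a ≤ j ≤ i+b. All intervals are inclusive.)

0, 1, 2, 3, 4, 5

Evaluate at each i in [0,5]:
  i=0: ✓ (witness j=0)
  i=1: ✓ (witness j=3)
  i=2: ✓ (witness j=3)
  i=3: ✓ (witness j=3)
  i=4: ✓ (witness j=4)
  i=5: ✓ (witness j=5)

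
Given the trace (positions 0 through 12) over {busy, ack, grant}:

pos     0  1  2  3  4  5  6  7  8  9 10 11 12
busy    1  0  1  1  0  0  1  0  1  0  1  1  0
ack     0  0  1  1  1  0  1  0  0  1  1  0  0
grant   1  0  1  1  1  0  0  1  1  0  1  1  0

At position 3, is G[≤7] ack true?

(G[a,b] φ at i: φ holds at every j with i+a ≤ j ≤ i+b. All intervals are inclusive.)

False

Check ack at every j in [3,10]:
  j=3: true
  j=4: true
  j=5: false
  j=6: true
  j=7: false
  j=8: false
  j=9: true
  j=10: true
Fails at j=5 → formula fails.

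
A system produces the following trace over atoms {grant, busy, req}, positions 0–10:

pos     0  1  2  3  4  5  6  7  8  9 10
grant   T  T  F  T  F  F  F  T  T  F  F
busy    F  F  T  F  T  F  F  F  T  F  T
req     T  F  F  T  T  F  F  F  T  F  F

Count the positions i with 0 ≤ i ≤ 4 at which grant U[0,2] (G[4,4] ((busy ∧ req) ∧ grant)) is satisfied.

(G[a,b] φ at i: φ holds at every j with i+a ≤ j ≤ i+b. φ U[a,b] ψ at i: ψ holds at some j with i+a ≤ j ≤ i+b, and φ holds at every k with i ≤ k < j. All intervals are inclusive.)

2

Evaluate at each i in [0,4]:
  i=0: ✗ (no rhs in [0,2])
  i=1: ✗ (no rhs in [1,3])
  i=2: ✗ (lhs fails at k=2 before rhs at j=4)
  i=3: ✓ (rhs at j=4; lhs holds on [3,3])
  i=4: ✓ (rhs at j=4)
Positions where it holds: {3, 4} → 2.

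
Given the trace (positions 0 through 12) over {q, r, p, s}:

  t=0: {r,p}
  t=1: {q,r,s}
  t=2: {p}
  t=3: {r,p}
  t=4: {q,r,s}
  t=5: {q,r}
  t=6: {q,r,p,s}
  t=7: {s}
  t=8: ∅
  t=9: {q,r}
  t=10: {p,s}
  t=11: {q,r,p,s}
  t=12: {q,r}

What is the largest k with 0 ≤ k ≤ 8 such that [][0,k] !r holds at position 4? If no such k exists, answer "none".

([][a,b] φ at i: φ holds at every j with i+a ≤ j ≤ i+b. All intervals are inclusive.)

!r must hold from j=4 onward; find where it first fails.
  j=4: fails → no k works.

none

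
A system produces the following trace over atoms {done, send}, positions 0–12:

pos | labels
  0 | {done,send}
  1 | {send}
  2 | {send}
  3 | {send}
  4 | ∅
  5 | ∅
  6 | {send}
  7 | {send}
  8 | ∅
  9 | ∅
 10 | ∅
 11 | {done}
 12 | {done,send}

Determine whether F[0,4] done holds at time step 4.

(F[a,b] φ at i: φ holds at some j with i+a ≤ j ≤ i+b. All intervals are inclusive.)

Check done at each j in [4,8]:
  j=4: false
  j=5: false
  j=6: false
  j=7: false
  j=8: false
No position in the window satisfies it → formula fails.

No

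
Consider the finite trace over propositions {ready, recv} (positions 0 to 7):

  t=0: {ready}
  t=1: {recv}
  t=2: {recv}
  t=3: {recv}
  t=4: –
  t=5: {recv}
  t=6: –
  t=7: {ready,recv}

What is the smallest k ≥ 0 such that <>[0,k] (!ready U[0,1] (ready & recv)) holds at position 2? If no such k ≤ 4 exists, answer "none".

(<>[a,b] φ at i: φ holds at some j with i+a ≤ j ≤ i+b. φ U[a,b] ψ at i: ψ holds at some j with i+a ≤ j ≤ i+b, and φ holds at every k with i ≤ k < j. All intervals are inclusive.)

Scan j = 2,3,… for (!ready U[0,1] (ready & recv)):
  j=2: fails
  j=3: fails
  j=4: fails
  j=5: fails
  j=6: holds
First hit at j=6, so smallest k = 6-2 = 4.

4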